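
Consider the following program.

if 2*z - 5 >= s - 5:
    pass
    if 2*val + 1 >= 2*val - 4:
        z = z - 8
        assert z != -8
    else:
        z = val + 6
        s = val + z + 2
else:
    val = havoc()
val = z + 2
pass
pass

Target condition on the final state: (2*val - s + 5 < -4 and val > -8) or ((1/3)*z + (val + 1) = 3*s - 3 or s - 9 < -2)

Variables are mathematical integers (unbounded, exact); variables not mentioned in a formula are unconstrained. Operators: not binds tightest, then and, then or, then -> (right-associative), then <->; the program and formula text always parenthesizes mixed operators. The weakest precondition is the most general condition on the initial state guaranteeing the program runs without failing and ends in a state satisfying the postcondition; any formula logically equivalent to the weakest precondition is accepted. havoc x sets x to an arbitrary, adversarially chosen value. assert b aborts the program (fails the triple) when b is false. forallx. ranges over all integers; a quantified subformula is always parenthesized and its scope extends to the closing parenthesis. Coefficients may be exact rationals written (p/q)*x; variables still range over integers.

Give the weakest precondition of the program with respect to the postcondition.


Working backward. After the program, the postcondition (2*val - s + 5 < -4 and val > -8) or ((1/3)*z + (val + 1) = 3*s - 3 or s - 9 < -2) must hold; in canonical form it is (2*val < s - 9 and val > -8) or val + (1/3)*z = 3*s - 4 or s < 7.
Before skip: (2*val < s - 9 and val > -8) or val + (1/3)*z = 3*s - 4 or s < 7
Before skip: (2*val < s - 9 and val > -8) or val + (1/3)*z = 3*s - 4 or s < 7
Before val := z + 2: (2*z < s - 13 and z > -10) or (4/3)*z = 3*s - 6 or s < 7
Then branch requires z != 0 and ((2*z < s + 3 and z > -2) or (4/3)*z = 3*s + 14/3 or s < 7); else branch requires (2*z < s - 13 and z > -10) or (4/3)*z = 3*s - 6 or s < 7.
Before the if: (2*z >= s -> (z != 0 and ((2*z < s + 3 and z > -2) or (4/3)*z = 3*s + 14/3 or s < 7))) and ((not (2*z >= s)) -> ((2*z < s - 13 and z > -10) or (4/3)*z = 3*s - 6 or s < 7))
Answer: WP = (2*z >= s -> (z != 0 and ((2*z < s + 3 and z > -2) or (4/3)*z = 3*s + 14/3 or s < 7))) and ((not (2*z >= s)) -> ((2*z < s - 13 and z > -10) or (4/3)*z = 3*s - 6 or s < 7))


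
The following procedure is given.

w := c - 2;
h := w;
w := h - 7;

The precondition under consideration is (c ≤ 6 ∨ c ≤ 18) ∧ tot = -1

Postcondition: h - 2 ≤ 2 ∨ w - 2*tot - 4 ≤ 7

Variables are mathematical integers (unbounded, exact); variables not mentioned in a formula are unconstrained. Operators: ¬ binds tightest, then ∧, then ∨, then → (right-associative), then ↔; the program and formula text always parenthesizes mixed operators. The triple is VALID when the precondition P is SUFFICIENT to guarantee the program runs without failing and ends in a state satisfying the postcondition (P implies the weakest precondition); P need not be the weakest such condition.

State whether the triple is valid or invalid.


Working backward. After the program, the postcondition h - 2 ≤ 2 ∨ w - 2*tot - 4 ≤ 7 must hold; in canonical form it is h ≤ 4 ∨ w ≤ 2*tot + 11.
Before w := h - 7: h ≤ 4 ∨ h ≤ 2*tot + 18
Before h := w: w ≤ 4 ∨ w ≤ 2*tot + 18
Before w := c - 2: c ≤ 6 ∨ c ≤ 2*tot + 20
The weakest precondition is c ≤ 6 ∨ c ≤ 2*tot + 20.
Check whether (c ≤ 6 ∨ c ≤ 18) ∧ tot = -1 implies it.
Every state satisfying the precondition satisfies the weakest precondition: the implication holds.
Answer: valid


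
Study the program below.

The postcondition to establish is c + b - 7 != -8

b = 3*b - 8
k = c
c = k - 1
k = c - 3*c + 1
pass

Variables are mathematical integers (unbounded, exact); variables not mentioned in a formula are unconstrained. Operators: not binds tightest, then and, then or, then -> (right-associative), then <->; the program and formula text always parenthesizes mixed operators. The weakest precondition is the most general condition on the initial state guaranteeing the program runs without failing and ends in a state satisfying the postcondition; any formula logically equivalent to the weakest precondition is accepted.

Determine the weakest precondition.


Working backward. After the program, the postcondition c + b - 7 != -8 must hold; in canonical form it is b + c != -1.
Before skip: b + c != -1
Before k := c - 3*c + 1: b + c != -1
Before c := k - 1: b + k != 0
Before k := c: b + c != 0
Before b := 3*b - 8: 3*b + c != 8
Answer: WP = 3*b + c != 8


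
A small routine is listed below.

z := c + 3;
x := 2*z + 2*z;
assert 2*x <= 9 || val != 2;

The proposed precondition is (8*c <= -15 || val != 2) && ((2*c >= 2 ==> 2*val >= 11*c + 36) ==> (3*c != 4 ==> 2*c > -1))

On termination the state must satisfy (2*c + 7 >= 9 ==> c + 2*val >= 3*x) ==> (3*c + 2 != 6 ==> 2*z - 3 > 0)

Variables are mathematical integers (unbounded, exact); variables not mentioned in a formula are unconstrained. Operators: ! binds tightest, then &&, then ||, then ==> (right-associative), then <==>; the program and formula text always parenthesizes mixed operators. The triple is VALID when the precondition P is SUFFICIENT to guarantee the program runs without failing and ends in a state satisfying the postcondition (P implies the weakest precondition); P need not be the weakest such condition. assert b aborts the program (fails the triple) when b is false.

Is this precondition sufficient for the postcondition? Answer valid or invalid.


Working backward. After the program, the postcondition (2*c + 7 >= 9 ==> c + 2*val >= 3*x) ==> (3*c + 2 != 6 ==> 2*z - 3 > 0) must hold; in canonical form it is (2*c >= 2 ==> c + 2*val >= 3*x) ==> (3*c != 4 ==> 2*z > 3).
Before assert 2*x <= 9 || val != 2: (2*x <= 9 || val != 2) && ((2*c >= 2 ==> c + 2*val >= 3*x) ==> (3*c != 4 ==> 2*z > 3))
Before x := 2*z + 2*z: (8*z <= 9 || val != 2) && ((2*c >= 2 ==> c + 2*val >= 12*z) ==> (3*c != 4 ==> 2*z > 3))
Before z := c + 3: (8*c <= -15 || val != 2) && ((2*c >= 2 ==> 2*val >= 11*c + 36) ==> (3*c != 4 ==> 2*c > -3))
The weakest precondition is (8*c <= -15 || val != 2) && ((2*c >= 2 ==> 2*val >= 11*c + 36) ==> (3*c != 4 ==> 2*c > -3)).
Check whether (8*c <= -15 || val != 2) && ((2*c >= 2 ==> 2*val >= 11*c + 36) ==> (3*c != 4 ==> 2*c > -1)) implies it.
Every state satisfying the precondition satisfies the weakest precondition: the implication holds.
Answer: valid


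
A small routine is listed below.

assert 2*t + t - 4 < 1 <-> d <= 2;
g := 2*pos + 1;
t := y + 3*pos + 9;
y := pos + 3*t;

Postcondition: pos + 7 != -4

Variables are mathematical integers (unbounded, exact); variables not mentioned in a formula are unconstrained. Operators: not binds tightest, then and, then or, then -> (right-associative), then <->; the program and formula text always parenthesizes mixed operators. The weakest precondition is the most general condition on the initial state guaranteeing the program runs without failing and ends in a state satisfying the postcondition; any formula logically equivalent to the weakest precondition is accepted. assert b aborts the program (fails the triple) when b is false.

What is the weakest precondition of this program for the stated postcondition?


Working backward. After the program, the postcondition pos + 7 != -4 must hold; in canonical form it is pos != -11.
Before y := pos + 3*t: pos != -11
Before t := y + 3*pos + 9: pos != -11
Before g := 2*pos + 1: pos != -11
Before assert 2*t + t - 4 < 1 <-> d <= 2: (3*t < 5 <-> d <= 2) and pos != -11
Answer: WP = (3*t < 5 <-> d <= 2) and pos != -11


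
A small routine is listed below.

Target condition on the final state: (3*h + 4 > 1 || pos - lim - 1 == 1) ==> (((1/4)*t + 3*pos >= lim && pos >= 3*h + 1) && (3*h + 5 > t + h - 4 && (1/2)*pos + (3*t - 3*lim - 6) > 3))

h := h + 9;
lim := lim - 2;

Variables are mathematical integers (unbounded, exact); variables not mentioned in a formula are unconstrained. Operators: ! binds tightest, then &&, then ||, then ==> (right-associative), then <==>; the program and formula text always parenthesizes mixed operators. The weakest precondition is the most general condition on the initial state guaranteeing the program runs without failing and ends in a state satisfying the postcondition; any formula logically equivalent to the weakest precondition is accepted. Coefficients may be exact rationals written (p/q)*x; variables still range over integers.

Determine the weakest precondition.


Working backward. After the program, the postcondition (3*h + 4 > 1 || pos - lim - 1 == 1) ==> (((1/4)*t + 3*pos >= lim && pos >= 3*h + 1) && (3*h + 5 > t + h - 4 && (1/2)*pos + (3*t - 3*lim - 6) > 3)) must hold; in canonical form it is (3*h > -3 || pos == lim + 2) ==> (3*pos + (1/4)*t >= lim && pos >= 3*h + 1 && 2*h > t - 9 && (1/2)*pos + 3*t > 3*lim + 9).
Before lim := lim - 2: (3*h > -3 || pos == lim) ==> (3*pos + (1/4)*t >= lim - 2 && pos >= 3*h + 1 && 2*h > t - 9 && (1/2)*pos + 3*t > 3*lim + 3)
Before h := h + 9: (3*h > -30 || pos == lim) ==> (3*pos + (1/4)*t >= lim - 2 && pos >= 3*h + 28 && 2*h > t - 27 && (1/2)*pos + 3*t > 3*lim + 3)
Answer: WP = (3*h > -30 || pos == lim) ==> (3*pos + (1/4)*t >= lim - 2 && pos >= 3*h + 28 && 2*h > t - 27 && (1/2)*pos + 3*t > 3*lim + 3)


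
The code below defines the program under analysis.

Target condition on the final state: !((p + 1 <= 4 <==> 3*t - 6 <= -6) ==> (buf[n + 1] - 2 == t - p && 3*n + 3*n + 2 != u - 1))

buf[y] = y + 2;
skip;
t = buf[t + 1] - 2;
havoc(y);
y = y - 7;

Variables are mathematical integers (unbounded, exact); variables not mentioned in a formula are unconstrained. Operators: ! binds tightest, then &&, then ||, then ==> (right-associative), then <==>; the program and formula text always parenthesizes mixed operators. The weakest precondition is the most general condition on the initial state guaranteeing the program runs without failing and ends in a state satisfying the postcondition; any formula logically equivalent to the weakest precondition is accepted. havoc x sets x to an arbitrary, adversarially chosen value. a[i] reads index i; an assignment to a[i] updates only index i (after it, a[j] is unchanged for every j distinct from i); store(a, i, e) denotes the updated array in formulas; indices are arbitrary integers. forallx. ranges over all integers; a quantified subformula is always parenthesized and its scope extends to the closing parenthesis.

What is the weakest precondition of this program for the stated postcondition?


Working backward. After the program, the postcondition !((p + 1 <= 4 <==> 3*t - 6 <= -6) ==> (buf[n + 1] - 2 == t - p && 3*n + 3*n + 2 != u - 1)) must hold; in canonical form it is !((p <= 3 <==> 3*t <= 0) ==> (buf[n + 1] + p == t + 2 && 6*n != u - 3)).
Before y := y - 7: !((p <= 3 <==> 3*t <= 0) ==> (buf[n + 1] + p == t + 2 && 6*n != u - 3))
Before havoc y: !((p <= 3 <==> 3*t <= 0) ==> (buf[n + 1] + p == t + 2 && 6*n != u - 3))
Before t := buf[t + 1] - 2: !((p <= 3 <==> 3*buf[t + 1] <= 6) ==> (buf[n + 1] + p == buf[t + 1] && 6*n != u - 3))
Before skip: !((p <= 3 <==> 3*buf[t + 1] <= 6) ==> (buf[n + 1] + p == buf[t + 1] && 6*n != u - 3))
Before buf[y] := y + 2: !((p <= 3 <==> 3*store(buf, y, y + 2)[t + 1] <= 6) ==> (store(buf, y, y + 2)[n + 1] + p == store(buf, y, y + 2)[t + 1] && 6*n != u - 3))
Answer: WP = !((p <= 3 <==> 3*store(buf, y, y + 2)[t + 1] <= 6) ==> (store(buf, y, y + 2)[n + 1] + p == store(buf, y, y + 2)[t + 1] && 6*n != u - 3))


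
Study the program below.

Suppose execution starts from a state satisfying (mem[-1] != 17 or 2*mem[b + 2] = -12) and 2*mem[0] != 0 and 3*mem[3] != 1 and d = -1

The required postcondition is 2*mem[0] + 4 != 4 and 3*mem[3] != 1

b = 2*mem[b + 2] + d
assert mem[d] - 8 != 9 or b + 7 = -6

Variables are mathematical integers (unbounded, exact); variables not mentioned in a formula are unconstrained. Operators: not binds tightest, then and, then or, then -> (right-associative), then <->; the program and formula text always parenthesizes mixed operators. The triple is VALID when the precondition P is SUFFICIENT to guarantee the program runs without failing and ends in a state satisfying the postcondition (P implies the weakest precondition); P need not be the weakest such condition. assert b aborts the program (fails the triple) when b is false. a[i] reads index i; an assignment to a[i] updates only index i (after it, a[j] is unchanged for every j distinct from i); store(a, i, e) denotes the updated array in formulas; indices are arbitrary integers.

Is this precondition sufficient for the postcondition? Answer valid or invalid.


Working backward. After the program, the postcondition 2*mem[0] + 4 != 4 and 3*mem[3] != 1 must hold; in canonical form it is 2*mem[0] != 0 and 3*mem[3] != 1.
Before assert mem[d] - 8 != 9 or b + 7 = -6: (mem[d] != 17 or b = -13) and 2*mem[0] != 0 and 3*mem[3] != 1
Before b := 2*mem[b + 2] + d: (mem[d] != 17 or 2*mem[b + 2] + d = -13) and 2*mem[0] != 0 and 3*mem[3] != 1
The weakest precondition is (mem[d] != 17 or 2*mem[b + 2] + d = -13) and 2*mem[0] != 0 and 3*mem[3] != 1.
Check whether (mem[-1] != 17 or 2*mem[b + 2] = -12) and 2*mem[0] != 0 and 3*mem[3] != 1 and d = -1 implies it.
Every state satisfying the precondition satisfies the weakest precondition: the implication holds.
Answer: valid


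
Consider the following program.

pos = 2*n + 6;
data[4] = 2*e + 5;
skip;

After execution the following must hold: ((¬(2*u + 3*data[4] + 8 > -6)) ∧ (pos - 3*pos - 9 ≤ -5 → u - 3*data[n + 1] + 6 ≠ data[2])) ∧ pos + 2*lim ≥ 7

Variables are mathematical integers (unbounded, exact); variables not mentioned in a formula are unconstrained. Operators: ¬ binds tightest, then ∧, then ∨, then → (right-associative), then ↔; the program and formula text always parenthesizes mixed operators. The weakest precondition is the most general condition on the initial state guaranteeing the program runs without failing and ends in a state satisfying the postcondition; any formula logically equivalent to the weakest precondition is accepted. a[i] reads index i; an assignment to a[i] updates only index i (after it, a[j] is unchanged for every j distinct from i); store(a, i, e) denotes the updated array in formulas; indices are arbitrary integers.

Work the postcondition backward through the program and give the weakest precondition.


Working backward. After the program, the postcondition ((¬(2*u + 3*data[4] + 8 > -6)) ∧ (pos - 3*pos - 9 ≤ -5 → u - 3*data[n + 1] + 6 ≠ data[2])) ∧ pos + 2*lim ≥ 7 must hold; in canonical form it is (¬(3*data[4] + 2*u > -14)) ∧ (2*pos ≥ -4 → u ≠ 3*data[n + 1] + data[2] - 6) ∧ 2*lim + pos ≥ 7.
Before skip: (¬(3*data[4] + 2*u > -14)) ∧ (2*pos ≥ -4 → u ≠ 3*data[n + 1] + data[2] - 6) ∧ 2*lim + pos ≥ 7
Before data[4] := 2*e + 5: (¬(6*e + 2*u > -29)) ∧ (2*pos ≥ -4 → u ≠ data[2] + 3*store(data, 4, 2*e + 5)[n + 1] - 6) ∧ 2*lim + pos ≥ 7
Before pos := 2*n + 6: (¬(6*e + 2*u > -29)) ∧ (4*n ≥ -16 → u ≠ data[2] + 3*store(data, 4, 2*e + 5)[n + 1] - 6) ∧ 2*lim + 2*n ≥ 1
Answer: WP = (¬(6*e + 2*u > -29)) ∧ (4*n ≥ -16 → u ≠ data[2] + 3*store(data, 4, 2*e + 5)[n + 1] - 6) ∧ 2*lim + 2*n ≥ 1


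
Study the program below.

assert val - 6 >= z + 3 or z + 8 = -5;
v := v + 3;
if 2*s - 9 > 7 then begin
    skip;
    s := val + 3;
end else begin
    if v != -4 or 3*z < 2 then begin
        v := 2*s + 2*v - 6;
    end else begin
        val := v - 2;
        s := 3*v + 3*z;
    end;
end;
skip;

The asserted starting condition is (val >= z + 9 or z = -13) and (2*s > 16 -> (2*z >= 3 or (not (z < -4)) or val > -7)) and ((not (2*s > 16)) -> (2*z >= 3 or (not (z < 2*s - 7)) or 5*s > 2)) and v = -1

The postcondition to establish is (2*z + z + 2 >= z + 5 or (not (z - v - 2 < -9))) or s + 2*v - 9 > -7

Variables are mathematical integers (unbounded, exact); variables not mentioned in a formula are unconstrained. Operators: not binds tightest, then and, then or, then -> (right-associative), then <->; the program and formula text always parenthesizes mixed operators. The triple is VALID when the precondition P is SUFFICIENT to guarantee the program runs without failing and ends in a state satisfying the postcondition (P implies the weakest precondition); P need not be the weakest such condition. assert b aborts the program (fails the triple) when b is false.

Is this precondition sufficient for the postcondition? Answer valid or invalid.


Working backward. After the program, the postcondition (2*z + z + 2 >= z + 5 or (not (z - v - 2 < -9))) or s + 2*v - 9 > -7 must hold; in canonical form it is 2*z >= 3 or (not (z < v - 7)) or s + 2*v > 2.
Before skip: 2*z >= 3 or (not (z < v - 7)) or s + 2*v > 2
Then branch requires 2*z >= 3 or (not (z < v - 7)) or 2*v + val > -1; else branch requires ((v != -4 or 3*z < 2) -> (2*z >= 3 or (not (z < 2*s + 2*v - 13)) or 5*s + 4*v > 14)) and ((not (v != -4 or 3*z < 2)) -> (2*z >= 3 or (not (z < v - 7)) or 5*v + 3*z > 2)).
Before the if: (2*s > 16 -> (2*z >= 3 or (not (z < v - 7)) or 2*v + val > -1)) and ((not (2*s > 16)) -> (((v != -4 or 3*z < 2) -> (2*z >= 3 or (not (z < 2*s + 2*v - 13)) or 5*s + 4*v > 14)) and ((not (v != -4 or 3*z < 2)) -> (2*z >= 3 or (not (z < v - 7)) or 5*v + 3*z > 2))))
Before v := v + 3: (2*s > 16 -> (2*z >= 3 or (not (z < v - 4)) or 2*v + val > -7)) and ((not (2*s > 16)) -> (((v != -7 or 3*z < 2) -> (2*z >= 3 or (not (z < 2*s + 2*v - 7)) or 5*s + 4*v > 2)) and ((not (v != -7 or 3*z < 2)) -> (2*z >= 3 or (not (z < v - 4)) or 5*v + 3*z > -13))))
Before assert val - 6 >= z + 3 or z + 8 = -5: (val >= z + 9 or z = -13) and (2*s > 16 -> (2*z >= 3 or (not (z < v - 4)) or 2*v + val > -7)) and ((not (2*s > 16)) -> (((v != -7 or 3*z < 2) -> (2*z >= 3 or (not (z < 2*s + 2*v - 7)) or 5*s + 4*v > 2)) and ((not (v != -7 or 3*z < 2)) -> (2*z >= 3 or (not (z < v - 4)) or 5*v + 3*z > -13))))
The weakest precondition is (val >= z + 9 or z = -13) and (2*s > 16 -> (2*z >= 3 or (not (z < v - 4)) or 2*v + val > -7)) and ((not (2*s > 16)) -> (((v != -7 or 3*z < 2) -> (2*z >= 3 or (not (z < 2*s + 2*v - 7)) or 5*s + 4*v > 2)) and ((not (v != -7 or 3*z < 2)) -> (2*z >= 3 or (not (z < v - 4)) or 5*v + 3*z > -13)))).
Check whether (val >= z + 9 or z = -13) and (2*s > 16 -> (2*z >= 3 or (not (z < -4)) or val > -7)) and ((not (2*s > 16)) -> (2*z >= 3 or (not (z < 2*s - 7)) or 5*s > 2)) and v = -1 implies it.
Countermodel: at the initial state s = 1, v = -1, val = 0, z = -14, the precondition holds but the weakest precondition fails.
Answer: invalid


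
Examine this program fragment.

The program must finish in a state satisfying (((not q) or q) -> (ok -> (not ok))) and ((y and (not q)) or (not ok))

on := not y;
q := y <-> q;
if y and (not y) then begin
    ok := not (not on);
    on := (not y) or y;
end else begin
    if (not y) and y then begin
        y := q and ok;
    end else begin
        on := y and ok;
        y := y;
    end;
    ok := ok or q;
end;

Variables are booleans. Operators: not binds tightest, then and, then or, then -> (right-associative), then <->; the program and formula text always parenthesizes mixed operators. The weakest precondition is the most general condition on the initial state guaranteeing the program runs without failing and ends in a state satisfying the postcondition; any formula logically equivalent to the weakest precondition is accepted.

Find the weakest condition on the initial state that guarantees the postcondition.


Working backward. After the program, the postcondition (((not q) or q) -> (ok -> (not ok))) and ((y and (not q)) or (not ok)) must hold; in canonical form it is (ok -> (not ok)) and ((y and (not q)) or (not ok)).
Then branch requires (on -> (not on)) and ((y and (not q)) or (not on)); else branch requires ((ok or q) -> (not (ok or q))) and ((y and (not q)) or (not (ok or q))).
Before the if: ((ok or q) -> (not (ok or q))) and ((y and (not q)) or (not (ok or q)))
Before q := y <-> q: ((ok or (y <-> q)) -> (not (ok or (y <-> q)))) and ((y and (not (y <-> q))) or (not (ok or (y <-> q))))
Before on := not y: ((ok or (y <-> q)) -> (not (ok or (y <-> q)))) and ((y and (not (y <-> q))) or (not (ok or (y <-> q))))
Answer: WP = ((ok or (y <-> q)) -> (not (ok or (y <-> q)))) and ((y and (not (y <-> q))) or (not (ok or (y <-> q))))


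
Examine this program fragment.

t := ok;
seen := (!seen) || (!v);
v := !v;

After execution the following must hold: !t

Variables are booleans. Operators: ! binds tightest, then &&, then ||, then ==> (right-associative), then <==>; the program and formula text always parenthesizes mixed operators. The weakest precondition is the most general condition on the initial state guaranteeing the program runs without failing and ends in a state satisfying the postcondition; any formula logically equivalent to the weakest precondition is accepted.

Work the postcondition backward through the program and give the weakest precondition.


Working backward. After the program, !t must hold.
Before v := !v: !t
Before seen := (!seen) || (!v): !t
Before t := ok: !ok
Answer: WP = !ok


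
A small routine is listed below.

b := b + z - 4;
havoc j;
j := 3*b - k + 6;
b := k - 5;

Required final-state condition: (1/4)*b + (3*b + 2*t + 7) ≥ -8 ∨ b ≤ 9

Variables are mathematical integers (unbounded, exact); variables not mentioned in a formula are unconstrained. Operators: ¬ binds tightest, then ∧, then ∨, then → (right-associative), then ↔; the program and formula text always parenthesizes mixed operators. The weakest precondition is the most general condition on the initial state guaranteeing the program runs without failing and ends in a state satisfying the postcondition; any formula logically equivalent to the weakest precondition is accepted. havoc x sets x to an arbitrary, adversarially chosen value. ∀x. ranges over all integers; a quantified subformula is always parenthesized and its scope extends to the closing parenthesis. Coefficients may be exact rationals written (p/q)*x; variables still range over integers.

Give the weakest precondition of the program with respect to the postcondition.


Working backward. After the program, the postcondition (1/4)*b + (3*b + 2*t + 7) ≥ -8 ∨ b ≤ 9 must hold; in canonical form it is (13/4)*b + 2*t ≥ -15 ∨ b ≤ 9.
Before b := k - 5: (13/4)*k + 2*t ≥ 5/4 ∨ k ≤ 14
Before j := 3*b - k + 6: (13/4)*k + 2*t ≥ 5/4 ∨ k ≤ 14
Before havoc j: (13/4)*k + 2*t ≥ 5/4 ∨ k ≤ 14
Before b := b + z - 4: (13/4)*k + 2*t ≥ 5/4 ∨ k ≤ 14
Answer: WP = (13/4)*k + 2*t ≥ 5/4 ∨ k ≤ 14


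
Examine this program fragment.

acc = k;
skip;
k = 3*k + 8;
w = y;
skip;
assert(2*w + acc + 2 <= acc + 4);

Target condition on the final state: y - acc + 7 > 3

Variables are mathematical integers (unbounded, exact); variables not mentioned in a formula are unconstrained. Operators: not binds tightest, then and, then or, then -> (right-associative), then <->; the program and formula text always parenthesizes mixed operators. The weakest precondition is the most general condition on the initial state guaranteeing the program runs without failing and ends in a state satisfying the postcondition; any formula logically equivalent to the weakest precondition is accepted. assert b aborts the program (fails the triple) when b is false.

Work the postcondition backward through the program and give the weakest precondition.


Working backward. After the program, the postcondition y - acc + 7 > 3 must hold; in canonical form it is y > acc - 4.
Before assert 2*w + acc + 2 <= acc + 4: 2*w <= 2 and y > acc - 4
Before skip: 2*w <= 2 and y > acc - 4
Before w := y: 2*y <= 2 and y > acc - 4
Before k := 3*k + 8: 2*y <= 2 and y > acc - 4
Before skip: 2*y <= 2 and y > acc - 4
Before acc := k: 2*y <= 2 and y > k - 4
Answer: WP = 2*y <= 2 and y > k - 4


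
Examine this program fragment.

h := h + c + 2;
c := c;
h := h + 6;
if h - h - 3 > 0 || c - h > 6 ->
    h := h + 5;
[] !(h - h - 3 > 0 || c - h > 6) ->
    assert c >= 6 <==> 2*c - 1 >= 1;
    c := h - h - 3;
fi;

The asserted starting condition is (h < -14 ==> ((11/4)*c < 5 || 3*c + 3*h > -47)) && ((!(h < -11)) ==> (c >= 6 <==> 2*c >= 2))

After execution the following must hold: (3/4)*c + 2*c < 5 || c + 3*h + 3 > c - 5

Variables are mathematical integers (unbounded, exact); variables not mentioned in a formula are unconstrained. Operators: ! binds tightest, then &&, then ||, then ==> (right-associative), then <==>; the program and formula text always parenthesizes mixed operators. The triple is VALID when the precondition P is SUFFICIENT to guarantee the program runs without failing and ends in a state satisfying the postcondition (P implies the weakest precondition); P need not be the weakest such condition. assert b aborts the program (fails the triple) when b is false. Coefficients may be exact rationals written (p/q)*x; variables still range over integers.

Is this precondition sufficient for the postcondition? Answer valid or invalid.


Working backward. After the program, the postcondition (3/4)*c + 2*c < 5 || c + 3*h + 3 > c - 5 must hold; in canonical form it is (11/4)*c < 5 || 3*h > -8.
Then branch requires (11/4)*c < 5 || 3*h > -23; else branch requires c >= 6 <==> 2*c >= 2.
Before the if: (c > h + 6 ==> ((11/4)*c < 5 || 3*h > -23)) && ((!(c > h + 6)) ==> (c >= 6 <==> 2*c >= 2))
Before h := h + 6: (c > h + 12 ==> ((11/4)*c < 5 || 3*h > -41)) && ((!(c > h + 12)) ==> (c >= 6 <==> 2*c >= 2))
Before c := c: (c > h + 12 ==> ((11/4)*c < 5 || 3*h > -41)) && ((!(c > h + 12)) ==> (c >= 6 <==> 2*c >= 2))
Before h := h + c + 2: (h < -14 ==> ((11/4)*c < 5 || 3*c + 3*h > -47)) && ((!(h < -14)) ==> (c >= 6 <==> 2*c >= 2))
The weakest precondition is (h < -14 ==> ((11/4)*c < 5 || 3*c + 3*h > -47)) && ((!(h < -14)) ==> (c >= 6 <==> 2*c >= 2)).
Check whether (h < -14 ==> ((11/4)*c < 5 || 3*c + 3*h > -47)) && ((!(h < -11)) ==> (c >= 6 <==> 2*c >= 2)) implies it.
Countermodel: at the initial state c = 1, h = -12, the precondition holds but the weakest precondition fails.
Answer: invalid


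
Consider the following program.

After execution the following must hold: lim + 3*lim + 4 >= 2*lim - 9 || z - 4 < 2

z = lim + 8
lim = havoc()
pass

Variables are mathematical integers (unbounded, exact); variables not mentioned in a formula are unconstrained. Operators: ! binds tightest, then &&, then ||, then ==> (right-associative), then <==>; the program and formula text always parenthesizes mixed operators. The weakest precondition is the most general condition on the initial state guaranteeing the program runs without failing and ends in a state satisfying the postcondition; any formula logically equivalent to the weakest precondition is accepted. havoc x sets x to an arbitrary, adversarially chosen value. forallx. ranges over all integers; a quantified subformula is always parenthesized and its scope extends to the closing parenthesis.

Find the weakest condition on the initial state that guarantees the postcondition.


Working backward. After the program, the postcondition lim + 3*lim + 4 >= 2*lim - 9 || z - 4 < 2 must hold; in canonical form it is 2*lim >= -13 || z < 6.
Before skip: 2*lim >= -13 || z < 6
Before havoc lim: forall lim_1. (2*lim_1 >= -13 || z < 6)
Before z := lim + 8: forall lim_1. (2*lim_1 >= -13 || lim < -2)
Answer: WP = forall lim_1. (2*lim_1 >= -13 || lim < -2)


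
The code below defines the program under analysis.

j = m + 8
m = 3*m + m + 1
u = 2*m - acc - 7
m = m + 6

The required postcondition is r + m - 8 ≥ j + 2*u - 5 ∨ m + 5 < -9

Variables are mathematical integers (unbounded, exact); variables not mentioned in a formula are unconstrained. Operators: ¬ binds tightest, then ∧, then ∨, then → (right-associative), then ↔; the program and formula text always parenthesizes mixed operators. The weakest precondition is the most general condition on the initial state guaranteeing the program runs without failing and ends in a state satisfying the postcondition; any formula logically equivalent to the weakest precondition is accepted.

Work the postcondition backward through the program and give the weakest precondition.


Working backward. After the program, the postcondition r + m - 8 ≥ j + 2*u - 5 ∨ m + 5 < -9 must hold; in canonical form it is m + r ≥ j + 2*u + 3 ∨ m < -14.
Before m := m + 6: m + r ≥ j + 2*u - 3 ∨ m < -20
Before u := 2*m - acc - 7: 2*acc + r ≥ j + 3*m - 17 ∨ m < -20
Before m := 3*m + m + 1: 2*acc + r ≥ j + 12*m - 14 ∨ 4*m < -21
Before j := m + 8: 2*acc + r ≥ 13*m - 6 ∨ 4*m < -21
Answer: WP = 2*acc + r ≥ 13*m - 6 ∨ 4*m < -21


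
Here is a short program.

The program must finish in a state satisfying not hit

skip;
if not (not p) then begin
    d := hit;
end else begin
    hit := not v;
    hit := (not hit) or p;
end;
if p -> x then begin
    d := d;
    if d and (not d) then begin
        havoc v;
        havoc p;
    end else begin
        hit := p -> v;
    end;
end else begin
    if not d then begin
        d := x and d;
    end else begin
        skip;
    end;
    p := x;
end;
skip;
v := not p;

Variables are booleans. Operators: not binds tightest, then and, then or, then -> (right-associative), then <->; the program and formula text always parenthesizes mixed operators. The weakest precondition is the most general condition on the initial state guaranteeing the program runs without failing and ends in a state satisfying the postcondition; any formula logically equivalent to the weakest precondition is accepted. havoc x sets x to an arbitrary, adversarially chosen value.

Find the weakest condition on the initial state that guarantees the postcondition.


Working backward. After the program, not hit must hold.
Before v := not p: not hit
Before skip: not hit
Then branch requires not (p -> v); else branch requires ((not d) -> (not hit)) and (d -> (not hit)).
Before the if: ((p -> x) -> (not (p -> v))) and ((not (p -> x)) -> (((not d) -> (not hit)) and (d -> (not hit))))
Then branch requires ((p -> x) -> (not (p -> v))) and ((not (p -> x)) -> (hit -> (not hit))); else branch requires ((p -> x) -> (not (p -> v))) and ((not (p -> x)) -> (((not d) -> (not (v or p))) and (d -> (not (v or p))))).
Before the if: (p -> (((p -> x) -> (not (p -> v))) and ((not (p -> x)) -> (hit -> (not hit))))) and ((not p) -> (((p -> x) -> (not (p -> v))) and ((not (p -> x)) -> (((not d) -> (not (v or p))) and (d -> (not (v or p)))))))
Before skip: (p -> (((p -> x) -> (not (p -> v))) and ((not (p -> x)) -> (hit -> (not hit))))) and ((not p) -> (((p -> x) -> (not (p -> v))) and ((not (p -> x)) -> (((not d) -> (not (v or p))) and (d -> (not (v or p)))))))
Answer: WP = (p -> (((p -> x) -> (not (p -> v))) and ((not (p -> x)) -> (hit -> (not hit))))) and ((not p) -> (((p -> x) -> (not (p -> v))) and ((not (p -> x)) -> (((not d) -> (not (v or p))) and (d -> (not (v or p)))))))


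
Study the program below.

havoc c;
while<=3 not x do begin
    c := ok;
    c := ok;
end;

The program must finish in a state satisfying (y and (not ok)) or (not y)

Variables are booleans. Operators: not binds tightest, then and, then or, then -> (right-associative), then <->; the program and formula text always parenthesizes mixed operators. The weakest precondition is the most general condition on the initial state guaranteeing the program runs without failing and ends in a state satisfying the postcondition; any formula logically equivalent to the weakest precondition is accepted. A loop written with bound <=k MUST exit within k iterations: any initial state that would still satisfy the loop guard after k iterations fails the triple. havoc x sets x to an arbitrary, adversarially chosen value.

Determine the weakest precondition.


Working backward. After the program, (y and (not ok)) or (not y) must hold.
Before the loop (bound <=3), unroll the exhaustion recursion (WP_0 = exit-now case; WP_j = one more guarded iteration, up to j = 3):
  WP_0: x and ((y and (not ok)) or (not y))
  WP_1: ((not x) -> (x and ((y and (not ok)) or (not y)))) and (x -> ((y and (not ok)) or (not y)))
  WP_2: ((not x) -> (((not x) -> (x and ((y and (not ok)) or (not y)))) and (x -> ((y and (not ok)) or (not y))))) and (x -> ((y and (not ok)) or (not y)))
  WP_3: ((not x) -> (((not x) -> (((not x) -> (x and ((y and (not ok)) or (not y)))) and (x -> ((y and (not ok)) or (not y))))) and (x -> ((y and (not ok)) or (not y))))) and (x -> ((y and (not ok)) or (not y)))
So before the loop: ((not x) -> (((not x) -> (((not x) -> (x and ((y and (not ok)) or (not y)))) and (x -> ((y and (not ok)) or (not y))))) and (x -> ((y and (not ok)) or (not y))))) and (x -> ((y and (not ok)) or (not y)))
Before havoc c: ((not x) -> (((not x) -> (((not x) -> (x and ((y and (not ok)) or (not y)))) and (x -> ((y and (not ok)) or (not y))))) and (x -> ((y and (not ok)) or (not y))))) and (x -> ((y and (not ok)) or (not y)))
Answer: WP = ((not x) -> (((not x) -> (((not x) -> (x and ((y and (not ok)) or (not y)))) and (x -> ((y and (not ok)) or (not y))))) and (x -> ((y and (not ok)) or (not y))))) and (x -> ((y and (not ok)) or (not y)))


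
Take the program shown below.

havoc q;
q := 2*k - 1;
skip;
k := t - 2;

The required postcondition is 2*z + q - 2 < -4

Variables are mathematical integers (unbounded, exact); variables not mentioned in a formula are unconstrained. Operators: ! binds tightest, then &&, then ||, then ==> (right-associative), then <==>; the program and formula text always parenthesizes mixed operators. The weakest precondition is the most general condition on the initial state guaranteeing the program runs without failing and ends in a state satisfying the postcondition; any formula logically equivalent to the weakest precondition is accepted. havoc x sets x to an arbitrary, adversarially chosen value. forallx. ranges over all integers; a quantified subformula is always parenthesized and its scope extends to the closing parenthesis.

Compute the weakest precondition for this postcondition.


Working backward. After the program, the postcondition 2*z + q - 2 < -4 must hold; in canonical form it is q + 2*z < -2.
Before k := t - 2: q + 2*z < -2
Before skip: q + 2*z < -2
Before q := 2*k - 1: 2*k + 2*z < -1
Before havoc q: 2*k + 2*z < -1
Answer: WP = 2*k + 2*z < -1


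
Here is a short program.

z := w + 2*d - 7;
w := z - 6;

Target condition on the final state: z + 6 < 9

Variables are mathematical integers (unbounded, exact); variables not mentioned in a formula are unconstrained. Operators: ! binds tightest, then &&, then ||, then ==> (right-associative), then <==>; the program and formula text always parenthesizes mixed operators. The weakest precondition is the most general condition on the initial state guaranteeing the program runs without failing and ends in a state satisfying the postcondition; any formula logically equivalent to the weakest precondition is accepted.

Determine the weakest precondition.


Working backward. After the program, the postcondition z + 6 < 9 must hold; in canonical form it is z < 3.
Before w := z - 6: z < 3
Before z := w + 2*d - 7: 2*d + w < 10
Answer: WP = 2*d + w < 10


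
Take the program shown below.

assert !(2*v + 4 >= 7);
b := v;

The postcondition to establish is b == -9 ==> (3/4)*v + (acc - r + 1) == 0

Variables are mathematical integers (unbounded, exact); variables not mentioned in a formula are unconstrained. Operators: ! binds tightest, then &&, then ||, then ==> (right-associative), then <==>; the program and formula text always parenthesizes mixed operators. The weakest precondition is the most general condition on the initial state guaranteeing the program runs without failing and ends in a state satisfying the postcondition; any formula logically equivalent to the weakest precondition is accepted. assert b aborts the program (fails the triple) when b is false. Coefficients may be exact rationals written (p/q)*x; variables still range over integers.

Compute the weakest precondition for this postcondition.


Working backward. After the program, the postcondition b == -9 ==> (3/4)*v + (acc - r + 1) == 0 must hold; in canonical form it is b == -9 ==> acc + (3/4)*v == r - 1.
Before b := v: v == -9 ==> acc + (3/4)*v == r - 1
Before assert !(2*v + 4 >= 7): (!(2*v >= 3)) && (v == -9 ==> acc + (3/4)*v == r - 1)
Answer: WP = (!(2*v >= 3)) && (v == -9 ==> acc + (3/4)*v == r - 1)


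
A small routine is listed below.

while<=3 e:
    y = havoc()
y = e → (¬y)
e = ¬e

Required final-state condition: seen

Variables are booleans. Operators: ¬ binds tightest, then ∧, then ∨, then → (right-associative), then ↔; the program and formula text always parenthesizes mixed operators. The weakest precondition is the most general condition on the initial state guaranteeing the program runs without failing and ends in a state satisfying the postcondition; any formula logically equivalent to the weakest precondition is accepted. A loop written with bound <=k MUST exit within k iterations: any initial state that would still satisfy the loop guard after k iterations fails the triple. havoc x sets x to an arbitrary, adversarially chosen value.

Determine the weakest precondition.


Working backward. After the program, seen must hold.
Before e := ¬e: seen
Before y := e → (¬y): seen
Before the loop (bound <=3), unroll the exhaustion recursion (WP_0 = exit-now case; WP_j = one more guarded iteration, up to j = 3):
  WP_0: (¬e) ∧ seen
  WP_1: (e → ((¬e) ∧ seen)) ∧ ((¬e) → seen)
  WP_2: (e → ((e → ((¬e) ∧ seen)) ∧ ((¬e) → seen))) ∧ ((¬e) → seen)
  WP_3: (e → ((e → ((e → ((¬e) ∧ seen)) ∧ ((¬e) → seen))) ∧ ((¬e) → seen))) ∧ ((¬e) → seen)
So before the loop: (e → ((e → ((e → ((¬e) ∧ seen)) ∧ ((¬e) → seen))) ∧ ((¬e) → seen))) ∧ ((¬e) → seen)
Answer: WP = (e → ((e → ((e → ((¬e) ∧ seen)) ∧ ((¬e) → seen))) ∧ ((¬e) → seen))) ∧ ((¬e) → seen)


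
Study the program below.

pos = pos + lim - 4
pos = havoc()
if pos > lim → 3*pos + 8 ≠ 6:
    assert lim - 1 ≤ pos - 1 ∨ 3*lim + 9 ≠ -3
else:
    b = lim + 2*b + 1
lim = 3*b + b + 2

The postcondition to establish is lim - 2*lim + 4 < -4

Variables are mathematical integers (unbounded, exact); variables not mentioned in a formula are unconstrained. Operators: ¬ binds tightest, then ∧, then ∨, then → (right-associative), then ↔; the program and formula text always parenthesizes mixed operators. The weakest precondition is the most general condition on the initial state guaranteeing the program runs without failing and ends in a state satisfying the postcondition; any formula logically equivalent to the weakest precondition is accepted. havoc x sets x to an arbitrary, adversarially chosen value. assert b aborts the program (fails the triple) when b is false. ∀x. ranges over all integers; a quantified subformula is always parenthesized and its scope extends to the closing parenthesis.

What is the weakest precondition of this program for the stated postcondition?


Working backward. After the program, the postcondition lim - 2*lim + 4 < -4 must hold; in canonical form it is lim > 8.
Before lim := 3*b + b + 2: 4*b > 6
Then branch requires (lim ≤ pos ∨ 3*lim ≠ -12) ∧ 4*b > 6; else branch requires 8*b + 4*lim > 2.
Before the if: ((pos > lim → 3*pos ≠ -2) → ((lim ≤ pos ∨ 3*lim ≠ -12) ∧ 4*b > 6)) ∧ ((¬(pos > lim → 3*pos ≠ -2)) → 8*b + 4*lim > 2)
Before havoc pos: ∀pos_1. (((pos_1 > lim → 3*pos_1 ≠ -2) → ((lim ≤ pos_1 ∨ 3*lim ≠ -12) ∧ 4*b > 6)) ∧ ((¬(pos_1 > lim → 3*pos_1 ≠ -2)) → 8*b + 4*lim > 2))
Before pos := pos + lim - 4: ∀pos_1. (((pos_1 > lim → 3*pos_1 ≠ -2) → ((lim ≤ pos_1 ∨ 3*lim ≠ -12) ∧ 4*b > 6)) ∧ ((¬(pos_1 > lim → 3*pos_1 ≠ -2)) → 8*b + 4*lim > 2))
Answer: WP = ∀pos_1. (((pos_1 > lim → 3*pos_1 ≠ -2) → ((lim ≤ pos_1 ∨ 3*lim ≠ -12) ∧ 4*b > 6)) ∧ ((¬(pos_1 > lim → 3*pos_1 ≠ -2)) → 8*b + 4*lim > 2))


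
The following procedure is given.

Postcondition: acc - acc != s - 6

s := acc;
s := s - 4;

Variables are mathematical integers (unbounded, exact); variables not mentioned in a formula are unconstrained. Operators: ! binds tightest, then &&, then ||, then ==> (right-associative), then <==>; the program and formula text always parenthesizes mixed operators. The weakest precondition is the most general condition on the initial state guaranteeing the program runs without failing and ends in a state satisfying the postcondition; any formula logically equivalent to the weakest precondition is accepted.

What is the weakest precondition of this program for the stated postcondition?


Working backward. After the program, the postcondition acc - acc != s - 6 must hold; in canonical form it is s != 6.
Before s := s - 4: s != 10
Before s := acc: acc != 10
Answer: WP = acc != 10
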